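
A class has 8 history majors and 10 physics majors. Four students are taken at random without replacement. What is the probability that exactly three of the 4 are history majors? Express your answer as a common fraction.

One ordering (history majors drawn first) has probability 8/18 × 7/17 × 6/16 × 10/15 = 3360/73440 = 7/153.
There are C(4,3) = 4 such orderings, each equally likely, so P = 4 × 7/153 = 28/153.

28/153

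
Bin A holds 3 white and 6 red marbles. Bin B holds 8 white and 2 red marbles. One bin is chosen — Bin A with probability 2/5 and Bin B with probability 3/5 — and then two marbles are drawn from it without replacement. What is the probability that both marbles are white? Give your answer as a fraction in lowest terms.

From Bin A: P(both white) = (3/9)(2/8) = 1/12.
From Bin B: P(both white) = (8/10)(7/9) = 28/45.
Total probability = (2/5)(1/12) + (3/5)(28/45) = 61/150.

61/150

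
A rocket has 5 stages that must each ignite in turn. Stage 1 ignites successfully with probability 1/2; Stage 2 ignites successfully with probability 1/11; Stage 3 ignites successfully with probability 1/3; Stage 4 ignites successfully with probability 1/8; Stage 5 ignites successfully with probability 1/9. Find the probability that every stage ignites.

Each stage is reached only if all earlier stages succeed, so
P = 1/2 × 1/11 × 1/3 × 1/8 × 1/9 = 1/4752.

1/4752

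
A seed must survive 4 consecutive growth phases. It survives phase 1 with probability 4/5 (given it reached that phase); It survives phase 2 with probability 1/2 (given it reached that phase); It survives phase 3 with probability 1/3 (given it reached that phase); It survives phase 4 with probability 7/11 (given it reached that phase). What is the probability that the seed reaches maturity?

Multiplying along the chain,
P = 4/5 × 1/2 × 1/3 × 7/11 = 28/330 = 14/165.

14/165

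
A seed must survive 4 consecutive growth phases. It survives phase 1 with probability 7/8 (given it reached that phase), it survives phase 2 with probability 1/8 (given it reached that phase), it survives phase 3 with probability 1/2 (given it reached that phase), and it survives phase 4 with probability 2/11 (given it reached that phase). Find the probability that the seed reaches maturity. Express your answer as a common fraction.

Multiplying along the chain,
P = 7/8 × 1/8 × 1/2 × 2/11 = 14/1408 = 7/704.

7/704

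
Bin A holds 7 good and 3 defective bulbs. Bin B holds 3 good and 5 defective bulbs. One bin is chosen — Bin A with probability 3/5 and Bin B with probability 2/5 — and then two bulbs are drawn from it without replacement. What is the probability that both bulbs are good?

From Bin A: P(both good) = (7/10)(6/9) = 7/15.
From Bin B: P(both good) = (3/8)(2/7) = 3/28.
Total probability = (3/5)(7/15) + (2/5)(3/28) = 113/350.

113/350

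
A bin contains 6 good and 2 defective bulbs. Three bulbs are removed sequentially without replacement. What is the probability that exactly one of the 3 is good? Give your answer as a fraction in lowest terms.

3/28

One ordering (good drawn first) has probability 6/8 × 2/7 × 1/6 = 12/336 = 1/28.
There are C(3,1) = 3 such orderings, each equally likely, so P = 3 × 1/28 = 3/28.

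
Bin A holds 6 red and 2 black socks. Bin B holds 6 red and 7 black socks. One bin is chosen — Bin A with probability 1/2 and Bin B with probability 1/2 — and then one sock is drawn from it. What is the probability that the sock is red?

63/104

From Bin A: P(red) = 6/8.
From Bin B: P(red) = 6/13.
Total probability = (1/2)(6/8) + (1/2)(6/13) = 63/104.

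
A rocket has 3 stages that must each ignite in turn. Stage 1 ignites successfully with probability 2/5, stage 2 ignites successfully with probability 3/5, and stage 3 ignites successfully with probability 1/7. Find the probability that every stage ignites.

6/175

The events are sequential, so multiply the conditional probabilities:
P = 2/5 × 3/5 × 1/7 = 6/175.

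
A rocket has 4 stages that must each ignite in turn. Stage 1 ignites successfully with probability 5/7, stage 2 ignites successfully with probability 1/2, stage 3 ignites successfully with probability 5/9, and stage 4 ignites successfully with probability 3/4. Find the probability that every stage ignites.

Multiplying along the chain,
P = 5/7 × 1/2 × 5/9 × 3/4 = 75/504 = 25/168.

25/168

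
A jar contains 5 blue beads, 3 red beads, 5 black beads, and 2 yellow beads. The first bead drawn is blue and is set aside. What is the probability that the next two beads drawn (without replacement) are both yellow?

After the first draw, 2 of the remaining 14 beads are yellow.
P = 2/14 × 1/13 = 2/182 = 1/91.

1/91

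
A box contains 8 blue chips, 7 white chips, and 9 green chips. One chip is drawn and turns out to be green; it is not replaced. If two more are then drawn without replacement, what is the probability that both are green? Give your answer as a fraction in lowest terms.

28/253

With the first chip removed, 8 green remain out of 23.
P = 8/23 × 7/22 = 56/506 = 28/253.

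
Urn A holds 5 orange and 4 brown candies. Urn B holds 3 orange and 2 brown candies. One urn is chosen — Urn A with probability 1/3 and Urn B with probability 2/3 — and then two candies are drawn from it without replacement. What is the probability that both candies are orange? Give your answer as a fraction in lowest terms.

79/270

From Urn A: P(both orange) = (5/9)(4/8) = 5/18.
From Urn B: P(both orange) = (3/5)(2/4) = 3/10.
Total probability = (1/3)(5/18) + (2/3)(3/10) = 79/270.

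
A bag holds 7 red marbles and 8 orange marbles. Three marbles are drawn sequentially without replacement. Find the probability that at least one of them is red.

57/65

P(no red) = 8/15 × 7/14 × 6/13 = 336/2730 = 8/65.
P(at least one) = 1 − 8/65 = 57/65.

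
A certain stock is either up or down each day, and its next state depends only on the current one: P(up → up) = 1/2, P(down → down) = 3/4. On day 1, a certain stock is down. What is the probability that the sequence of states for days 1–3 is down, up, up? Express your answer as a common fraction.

1/8

Day 1 is given. For each transition, use the conditional probability from the current state:
P(up | down) = 1/4; P(up | up) = 1/2.
P = 1/4 × 1/2 = 1/8.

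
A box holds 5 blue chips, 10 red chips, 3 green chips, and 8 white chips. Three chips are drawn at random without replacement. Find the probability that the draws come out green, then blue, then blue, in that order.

Chain rule:
P = 3/26 × 5/25 × 4/24 = 60/15600 = 1/260.

1/260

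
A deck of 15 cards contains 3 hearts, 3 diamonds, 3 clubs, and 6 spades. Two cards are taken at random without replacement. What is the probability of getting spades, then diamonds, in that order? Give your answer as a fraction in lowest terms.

3/35

Each draw changes the counts, so multiply the conditional probabilities along the sequence:
P = 6/15 × 3/14 = 18/210 = 3/35.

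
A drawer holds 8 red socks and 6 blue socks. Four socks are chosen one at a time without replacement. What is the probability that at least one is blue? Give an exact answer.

133/143

P(no blue) = 8/14 × 7/13 × 6/12 × 5/11 = 1680/24024 = 10/143.
P(at least one) = 1 − 10/143 = 133/143.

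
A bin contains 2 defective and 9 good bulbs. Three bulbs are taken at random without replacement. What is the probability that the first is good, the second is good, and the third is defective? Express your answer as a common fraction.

8/55

Multiply the probability of each draw given the previous ones:
P = 9/11 × 8/10 × 2/9 = 144/990 = 8/55.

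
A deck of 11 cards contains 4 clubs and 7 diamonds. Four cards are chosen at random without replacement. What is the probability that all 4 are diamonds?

7/66

P(all diamonds) = 7/11 × 6/10 × 5/9 × 4/8 = 840/7920 = 7/66.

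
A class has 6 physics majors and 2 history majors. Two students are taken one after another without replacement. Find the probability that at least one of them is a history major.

P(no history majors) = 6/8 × 5/7 = 30/56 = 15/28.
P(at least one) = 1 − 15/28 = 13/28.

13/28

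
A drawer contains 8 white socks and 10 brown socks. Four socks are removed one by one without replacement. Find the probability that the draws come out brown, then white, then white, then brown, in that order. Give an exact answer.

7/102

Multiply the probability of each draw given the previous ones:
P = 10/18 × 8/17 × 7/16 × 9/15 = 5040/73440 = 7/102.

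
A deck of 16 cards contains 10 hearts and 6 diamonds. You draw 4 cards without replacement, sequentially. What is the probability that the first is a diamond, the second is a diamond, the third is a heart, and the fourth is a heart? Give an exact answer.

45/728

Multiply the probability of each draw given the previous ones:
P = 6/16 × 5/15 × 10/14 × 9/13 = 2700/43680 = 45/728.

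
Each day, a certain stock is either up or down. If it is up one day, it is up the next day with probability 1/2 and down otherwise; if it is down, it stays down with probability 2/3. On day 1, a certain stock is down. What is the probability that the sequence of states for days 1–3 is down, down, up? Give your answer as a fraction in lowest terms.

Day 1 is given. For each transition, use the conditional probability from the current state:
P(down | down) = 2/3; P(up | down) = 1/3.
P = 2/3 × 1/3 = 2/9.

2/9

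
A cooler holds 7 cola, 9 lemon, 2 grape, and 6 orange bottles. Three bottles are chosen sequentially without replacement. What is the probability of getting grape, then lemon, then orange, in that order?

9/1012

Chain rule:
P = 2/24 × 9/23 × 6/22 = 108/12144 = 9/1012.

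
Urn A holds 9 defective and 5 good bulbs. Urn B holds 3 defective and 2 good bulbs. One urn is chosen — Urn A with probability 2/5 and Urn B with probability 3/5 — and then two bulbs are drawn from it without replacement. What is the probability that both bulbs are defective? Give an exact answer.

From Urn A: P(both defective) = (9/14)(8/13) = 36/91.
From Urn B: P(both defective) = (3/5)(2/4) = 3/10.
Total probability = (2/5)(36/91) + (3/5)(3/10) = 1539/4550.

1539/4550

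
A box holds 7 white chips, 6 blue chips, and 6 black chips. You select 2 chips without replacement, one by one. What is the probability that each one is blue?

5/57

P = 6/19 × 5/18 = 30/342 = 5/57.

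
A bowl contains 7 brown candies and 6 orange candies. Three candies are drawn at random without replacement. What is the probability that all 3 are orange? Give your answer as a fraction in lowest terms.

P(every draw is orange) = 6/13 × 5/12 × 4/11 = 120/1716 = 10/143.

10/143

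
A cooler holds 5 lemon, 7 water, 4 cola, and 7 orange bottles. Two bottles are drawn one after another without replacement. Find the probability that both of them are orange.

P = 7/23 × 6/22 = 42/506 = 21/253.

21/253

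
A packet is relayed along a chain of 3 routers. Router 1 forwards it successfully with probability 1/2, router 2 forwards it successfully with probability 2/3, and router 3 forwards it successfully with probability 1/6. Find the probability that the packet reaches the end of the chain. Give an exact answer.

1/18

The events are sequential, so multiply the conditional probabilities:
P = 1/2 × 2/3 × 1/6 = 2/36 = 1/18.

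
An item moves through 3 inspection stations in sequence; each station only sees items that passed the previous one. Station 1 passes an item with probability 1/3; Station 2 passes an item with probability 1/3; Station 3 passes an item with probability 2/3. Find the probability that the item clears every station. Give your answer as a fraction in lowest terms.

2/27

Each stage is reached only if all earlier stages succeed, so
P = 1/3 × 1/3 × 2/3 = 2/27.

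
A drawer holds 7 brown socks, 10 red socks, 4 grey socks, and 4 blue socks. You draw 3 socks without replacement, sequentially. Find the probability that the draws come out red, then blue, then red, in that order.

3/115

Chain rule:
P = 10/25 × 4/24 × 9/23 = 360/13800 = 3/115.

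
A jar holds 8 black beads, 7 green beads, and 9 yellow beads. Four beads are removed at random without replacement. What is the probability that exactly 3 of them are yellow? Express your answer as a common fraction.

One ordering (yellow drawn first) has probability 9/24 × 8/23 × 7/22 × 15/21 = 7560/255024 = 15/506.
There are C(4,3) = 4 such orderings, each equally likely, so P = 4 × 15/506 = 30/253.

30/253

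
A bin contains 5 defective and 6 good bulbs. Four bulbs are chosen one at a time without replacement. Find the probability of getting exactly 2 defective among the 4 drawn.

One ordering (defective drawn first) has probability 5/11 × 4/10 × 6/9 × 5/8 = 600/7920 = 5/66.
There are C(4,2) = 6 such orderings, each equally likely, so P = 6 × 5/66 = 5/11.

5/11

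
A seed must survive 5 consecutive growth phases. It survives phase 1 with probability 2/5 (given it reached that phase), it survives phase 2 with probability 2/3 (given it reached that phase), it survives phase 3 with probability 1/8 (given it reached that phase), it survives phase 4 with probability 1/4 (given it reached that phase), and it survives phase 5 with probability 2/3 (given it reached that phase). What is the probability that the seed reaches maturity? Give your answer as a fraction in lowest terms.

Each stage is reached only if all earlier stages succeed, so
P = 2/5 × 2/3 × 1/8 × 1/4 × 2/3 = 8/1440 = 1/180.

1/180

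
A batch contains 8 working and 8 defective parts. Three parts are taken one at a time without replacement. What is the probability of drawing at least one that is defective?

9/10

P(no defective) = 8/16 × 7/15 × 6/14 = 336/3360 = 1/10.
P(at least one) = 1 − 1/10 = 9/10.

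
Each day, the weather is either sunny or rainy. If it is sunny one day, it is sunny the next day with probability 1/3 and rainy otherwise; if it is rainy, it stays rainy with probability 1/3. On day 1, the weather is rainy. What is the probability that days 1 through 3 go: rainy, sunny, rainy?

4/9

Day 1 is given. For each transition, use the conditional probability from the current state:
P(sunny | rainy) = 2/3; P(rainy | sunny) = 2/3.
P = 2/3 × 2/3 = 4/9.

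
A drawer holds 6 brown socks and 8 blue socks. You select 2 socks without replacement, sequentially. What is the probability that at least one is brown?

P(no brown) = 8/14 × 7/13 = 56/182 = 4/13.
P(at least one) = 1 − 4/13 = 9/13.

9/13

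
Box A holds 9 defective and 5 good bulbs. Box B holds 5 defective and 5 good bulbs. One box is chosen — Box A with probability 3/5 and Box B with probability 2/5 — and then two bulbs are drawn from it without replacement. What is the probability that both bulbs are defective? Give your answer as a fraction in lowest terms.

From Box A: P(both defective) = (9/14)(8/13) = 36/91.
From Box B: P(both defective) = (5/10)(4/9) = 2/9.
Total probability = (3/5)(36/91) + (2/5)(2/9) = 1336/4095.

1336/4095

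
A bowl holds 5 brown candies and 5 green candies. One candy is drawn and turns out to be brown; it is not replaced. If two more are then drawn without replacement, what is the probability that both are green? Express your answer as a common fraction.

After the first draw, 5 of the remaining 9 candies are green.
P = 5/9 × 4/8 = 20/72 = 5/18.

5/18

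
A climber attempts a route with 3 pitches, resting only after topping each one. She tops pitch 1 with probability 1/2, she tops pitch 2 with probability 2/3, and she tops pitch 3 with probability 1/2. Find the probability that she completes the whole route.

1/6

Each stage is reached only if all earlier stages succeed, so
P = 1/2 × 2/3 × 1/2 = 2/12 = 1/6.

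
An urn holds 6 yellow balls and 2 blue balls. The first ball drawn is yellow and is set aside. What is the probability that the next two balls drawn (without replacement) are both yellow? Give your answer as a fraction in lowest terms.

With the first ball removed, 5 yellow remain out of 7.
P = 5/7 × 4/6 = 20/42 = 10/21.

10/21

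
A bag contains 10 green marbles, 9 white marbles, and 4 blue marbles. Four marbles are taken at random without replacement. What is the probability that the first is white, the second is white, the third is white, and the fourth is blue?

12/1265

Multiply the probability of each draw given the previous ones:
P = 9/23 × 8/22 × 7/21 × 4/20 = 2016/212520 = 12/1265.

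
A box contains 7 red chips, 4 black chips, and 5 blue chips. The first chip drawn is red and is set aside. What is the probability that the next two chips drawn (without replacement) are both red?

After the first draw, 6 of the remaining 15 chips are red.
P = 6/15 × 5/14 = 30/210 = 1/7.

1/7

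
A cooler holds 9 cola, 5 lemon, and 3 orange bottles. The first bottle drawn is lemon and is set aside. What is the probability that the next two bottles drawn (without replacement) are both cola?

With the first bottle removed, 9 cola remain out of 16.
P = 9/16 × 8/15 = 72/240 = 3/10.

3/10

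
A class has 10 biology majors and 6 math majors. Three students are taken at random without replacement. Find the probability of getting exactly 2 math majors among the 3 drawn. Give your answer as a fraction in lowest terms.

One ordering (math majors drawn first) has probability 6/16 × 5/15 × 10/14 = 300/3360 = 5/56.
There are C(3,2) = 3 such orderings, each equally likely, so P = 3 × 5/56 = 15/56.

15/56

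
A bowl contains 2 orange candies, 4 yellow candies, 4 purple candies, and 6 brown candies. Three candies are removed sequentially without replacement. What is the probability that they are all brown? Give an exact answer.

P = 6/16 × 5/15 × 4/14 = 120/3360 = 1/28.

1/28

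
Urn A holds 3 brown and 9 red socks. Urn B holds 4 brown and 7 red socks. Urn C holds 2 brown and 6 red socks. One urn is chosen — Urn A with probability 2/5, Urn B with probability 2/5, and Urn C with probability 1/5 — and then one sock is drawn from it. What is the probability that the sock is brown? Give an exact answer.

13/44

From Urn A: P(brown) = 3/12.
From Urn B: P(brown) = 4/11.
From Urn C: P(brown) = 2/8.
Total probability = (2/5)(3/12) + (2/5)(4/11) + (1/5)(2/8) = 13/44.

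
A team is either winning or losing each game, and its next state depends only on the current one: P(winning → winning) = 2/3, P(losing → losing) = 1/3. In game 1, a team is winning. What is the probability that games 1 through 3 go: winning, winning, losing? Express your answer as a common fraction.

Game 1 is given. For each transition, use the conditional probability from the current state:
P(winning | winning) = 2/3; P(losing | winning) = 1/3.
P = 2/3 × 1/3 = 2/9.

2/9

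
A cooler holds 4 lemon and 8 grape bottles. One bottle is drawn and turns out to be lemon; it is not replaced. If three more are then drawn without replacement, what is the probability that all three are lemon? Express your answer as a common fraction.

1/165

After the first draw, 3 of the remaining 11 bottles are lemon.
P = 3/11 × 2/10 × 1/9 = 6/990 = 1/165.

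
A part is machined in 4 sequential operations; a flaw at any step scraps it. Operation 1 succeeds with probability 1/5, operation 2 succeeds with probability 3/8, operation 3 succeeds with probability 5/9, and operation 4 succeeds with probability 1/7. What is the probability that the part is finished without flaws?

The events are sequential, so multiply the conditional probabilities:
P = 1/5 × 3/8 × 5/9 × 1/7 = 15/2520 = 1/168.

1/168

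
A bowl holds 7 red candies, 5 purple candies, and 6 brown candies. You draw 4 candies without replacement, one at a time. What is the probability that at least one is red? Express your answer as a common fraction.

91/102

P(no red) = 11/18 × 10/17 × 9/16 × 8/15 = 7920/73440 = 11/102.
P(at least one) = 1 − 11/102 = 91/102.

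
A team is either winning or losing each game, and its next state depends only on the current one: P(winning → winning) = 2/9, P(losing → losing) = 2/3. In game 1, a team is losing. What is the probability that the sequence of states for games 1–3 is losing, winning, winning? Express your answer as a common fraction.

2/27

Game 1 is given. For each transition, use the conditional probability from the current state:
P(winning | losing) = 1/3; P(winning | winning) = 2/9.
P = 1/3 × 2/9 = 2/27.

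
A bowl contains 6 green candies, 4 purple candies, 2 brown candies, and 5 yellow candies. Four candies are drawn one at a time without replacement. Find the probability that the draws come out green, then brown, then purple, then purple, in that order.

Chain rule:
P = 6/17 × 2/16 × 4/15 × 3/14 = 144/57120 = 3/1190.

3/1190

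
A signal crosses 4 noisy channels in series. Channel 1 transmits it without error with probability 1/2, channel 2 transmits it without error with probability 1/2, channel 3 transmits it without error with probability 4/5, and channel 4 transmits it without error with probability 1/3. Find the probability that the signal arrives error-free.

1/15

The events are sequential, so multiply the conditional probabilities:
P = 1/2 × 1/2 × 4/5 × 1/3 = 4/60 = 1/15.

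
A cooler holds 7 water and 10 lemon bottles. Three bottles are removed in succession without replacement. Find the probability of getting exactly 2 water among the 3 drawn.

One ordering (water drawn first) has probability 7/17 × 6/16 × 10/15 = 420/4080 = 7/68.
There are C(3,2) = 3 such orderings, each equally likely, so P = 3 × 7/68 = 21/68.

21/68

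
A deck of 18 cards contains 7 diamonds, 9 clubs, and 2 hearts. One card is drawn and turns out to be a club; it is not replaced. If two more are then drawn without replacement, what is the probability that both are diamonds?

21/136

After the first draw, 7 of the remaining 17 cards are diamonds.
P = 7/17 × 6/16 = 42/272 = 21/136.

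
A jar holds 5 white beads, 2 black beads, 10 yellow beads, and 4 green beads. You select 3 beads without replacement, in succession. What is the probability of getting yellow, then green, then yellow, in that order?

Each draw changes the counts, so multiply the conditional probabilities along the sequence:
P = 10/21 × 4/20 × 9/19 = 360/7980 = 6/133.

6/133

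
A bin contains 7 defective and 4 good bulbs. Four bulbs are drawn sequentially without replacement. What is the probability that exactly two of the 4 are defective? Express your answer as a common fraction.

21/55

One ordering (defective drawn first) has probability 7/11 × 6/10 × 4/9 × 3/8 = 504/7920 = 7/110.
There are C(4,2) = 6 such orderings, each equally likely, so P = 6 × 7/110 = 21/55.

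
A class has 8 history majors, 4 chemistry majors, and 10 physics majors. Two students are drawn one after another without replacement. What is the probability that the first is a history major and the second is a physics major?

40/231

Each draw changes the counts, so multiply the conditional probabilities along the sequence:
P = 8/22 × 10/21 = 80/462 = 40/231.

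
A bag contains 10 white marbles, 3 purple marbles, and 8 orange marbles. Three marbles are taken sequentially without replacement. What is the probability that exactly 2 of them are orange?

26/95

One ordering (orange drawn first) has probability 8/21 × 7/20 × 13/19 = 728/7980 = 26/285.
There are C(3,2) = 3 such orderings, each equally likely, so P = 3 × 26/285 = 26/95.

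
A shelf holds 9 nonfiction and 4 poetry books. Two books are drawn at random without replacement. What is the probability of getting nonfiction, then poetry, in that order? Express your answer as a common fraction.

3/13

Multiply the probability of each draw given the previous ones:
P = 9/13 × 4/12 = 36/156 = 3/13.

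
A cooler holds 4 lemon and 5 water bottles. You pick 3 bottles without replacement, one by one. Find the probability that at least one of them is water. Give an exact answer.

P(no water) = 4/9 × 3/8 × 2/7 = 24/504 = 1/21.
P(at least one) = 1 − 1/21 = 20/21.

20/21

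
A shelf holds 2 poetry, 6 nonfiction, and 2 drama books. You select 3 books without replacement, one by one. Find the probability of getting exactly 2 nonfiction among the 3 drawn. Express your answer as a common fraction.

1/2

One ordering (nonfiction drawn first) has probability 6/10 × 5/9 × 4/8 = 120/720 = 1/6.
There are C(3,2) = 3 such orderings, each equally likely, so P = 3 × 1/6 = 1/2.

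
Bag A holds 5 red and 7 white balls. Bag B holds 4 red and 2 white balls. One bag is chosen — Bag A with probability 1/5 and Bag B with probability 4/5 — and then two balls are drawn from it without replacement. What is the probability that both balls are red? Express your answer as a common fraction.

289/825

From Bag A: P(both red) = (5/12)(4/11) = 5/33.
From Bag B: P(both red) = (4/6)(3/5) = 2/5.
Total probability = (1/5)(5/33) + (4/5)(2/5) = 289/825.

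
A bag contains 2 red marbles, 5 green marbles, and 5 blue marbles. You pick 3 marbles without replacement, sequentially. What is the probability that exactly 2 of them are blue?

One ordering (blue drawn first) has probability 5/12 × 4/11 × 7/10 = 140/1320 = 7/66.
There are C(3,2) = 3 such orderings, each equally likely, so P = 3 × 7/66 = 7/22.

7/22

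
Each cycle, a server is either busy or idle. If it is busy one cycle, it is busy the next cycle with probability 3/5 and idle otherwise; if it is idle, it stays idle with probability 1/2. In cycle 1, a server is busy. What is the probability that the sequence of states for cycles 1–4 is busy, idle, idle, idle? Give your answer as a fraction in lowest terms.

Cycle 1 is given. For each transition, use the conditional probability from the current state:
P(idle | busy) = 2/5; P(idle | idle) = 1/2; P(idle | idle) = 1/2.
P = 2/5 × 1/2 × 1/2 = 2/20 = 1/10.

1/10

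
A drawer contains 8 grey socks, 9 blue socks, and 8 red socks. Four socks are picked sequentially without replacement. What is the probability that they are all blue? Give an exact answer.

63/6325

P = 9/25 × 8/24 × 7/23 × 6/22 = 3024/303600 = 63/6325.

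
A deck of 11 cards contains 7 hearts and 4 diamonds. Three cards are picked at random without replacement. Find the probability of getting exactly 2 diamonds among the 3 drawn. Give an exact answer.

One ordering (diamonds drawn first) has probability 4/11 × 3/10 × 7/9 = 84/990 = 14/165.
There are C(3,2) = 3 such orderings, each equally likely, so P = 3 × 14/165 = 14/55.

14/55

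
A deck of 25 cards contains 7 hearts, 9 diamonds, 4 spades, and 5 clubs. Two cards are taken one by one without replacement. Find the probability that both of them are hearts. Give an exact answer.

P(all hearts) = 7/25 × 6/24 = 42/600 = 7/100.

7/100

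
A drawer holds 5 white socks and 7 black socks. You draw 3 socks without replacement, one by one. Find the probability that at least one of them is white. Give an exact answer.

37/44

P(no white) = 7/12 × 6/11 × 5/10 = 210/1320 = 7/44.
P(at least one) = 1 − 7/44 = 37/44.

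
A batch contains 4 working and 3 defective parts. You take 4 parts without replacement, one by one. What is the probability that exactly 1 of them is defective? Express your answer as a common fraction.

12/35

One ordering (defective drawn first) has probability 3/7 × 4/6 × 3/5 × 2/4 = 72/840 = 3/35.
There are C(4,1) = 4 such orderings, each equally likely, so P = 4 × 3/35 = 12/35.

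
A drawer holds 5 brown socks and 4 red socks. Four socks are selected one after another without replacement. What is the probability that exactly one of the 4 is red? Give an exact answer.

One ordering (red drawn first) has probability 4/9 × 5/8 × 4/7 × 3/6 = 240/3024 = 5/63.
There are C(4,1) = 4 such orderings, each equally likely, so P = 4 × 5/63 = 20/63.

20/63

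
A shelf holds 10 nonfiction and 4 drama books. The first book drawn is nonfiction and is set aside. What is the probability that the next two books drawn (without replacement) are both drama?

With the first book removed, 4 drama remain out of 13.
P = 4/13 × 3/12 = 12/156 = 1/13.

1/13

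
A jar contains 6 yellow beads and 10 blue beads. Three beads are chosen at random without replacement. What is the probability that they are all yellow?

1/28

P = 6/16 × 5/15 × 4/14 = 120/3360 = 1/28.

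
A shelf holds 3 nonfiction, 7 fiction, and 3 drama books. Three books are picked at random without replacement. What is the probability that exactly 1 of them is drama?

135/286

One ordering (drama drawn first) has probability 3/13 × 10/12 × 9/11 = 270/1716 = 45/286.
There are C(3,1) = 3 such orderings, each equally likely, so P = 3 × 45/286 = 135/286.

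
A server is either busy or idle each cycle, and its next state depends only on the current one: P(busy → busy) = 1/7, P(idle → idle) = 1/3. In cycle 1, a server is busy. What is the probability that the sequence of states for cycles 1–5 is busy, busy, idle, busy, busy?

4/343

Cycle 1 is given. For each transition, use the conditional probability from the current state:
P(busy | busy) = 1/7; P(idle | busy) = 6/7; P(busy | idle) = 2/3; P(busy | busy) = 1/7.
P = 1/7 × 6/7 × 2/3 × 1/7 = 12/1029 = 4/343.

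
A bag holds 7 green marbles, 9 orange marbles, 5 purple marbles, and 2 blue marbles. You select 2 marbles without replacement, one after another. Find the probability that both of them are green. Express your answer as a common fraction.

21/253

P = 7/23 × 6/22 = 42/506 = 21/253.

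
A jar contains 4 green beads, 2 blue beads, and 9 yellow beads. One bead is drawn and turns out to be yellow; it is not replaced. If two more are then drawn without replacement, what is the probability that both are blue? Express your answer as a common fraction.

With the first bead removed, 2 blue remain out of 14.
P = 2/14 × 1/13 = 2/182 = 1/91.

1/91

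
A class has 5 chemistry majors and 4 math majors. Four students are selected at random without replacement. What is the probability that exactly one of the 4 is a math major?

One ordering (a math major drawn first) has probability 4/9 × 5/8 × 4/7 × 3/6 = 240/3024 = 5/63.
There are C(4,1) = 4 such orderings, each equally likely, so P = 4 × 5/63 = 20/63.

20/63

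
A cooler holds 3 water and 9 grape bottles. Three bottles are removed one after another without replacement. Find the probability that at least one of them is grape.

P(no grape) = 3/12 × 2/11 × 1/10 = 6/1320 = 1/220.
P(at least one) = 1 − 1/220 = 219/220.

219/220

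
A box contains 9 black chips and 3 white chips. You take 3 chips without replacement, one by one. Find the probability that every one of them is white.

1/220

P(every draw is white) = 3/12 × 2/11 × 1/10 = 6/1320 = 1/220.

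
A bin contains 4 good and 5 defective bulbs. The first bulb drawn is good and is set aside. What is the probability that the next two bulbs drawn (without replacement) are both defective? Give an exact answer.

After the first draw, 5 of the remaining 8 bulbs are defective.
P = 5/8 × 4/7 = 20/56 = 5/14.

5/14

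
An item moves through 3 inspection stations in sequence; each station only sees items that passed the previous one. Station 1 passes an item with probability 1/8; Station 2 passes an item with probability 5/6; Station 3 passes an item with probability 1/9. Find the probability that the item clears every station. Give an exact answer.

The events are sequential, so multiply the conditional probabilities:
P = 1/8 × 5/6 × 1/9 = 5/432.

5/432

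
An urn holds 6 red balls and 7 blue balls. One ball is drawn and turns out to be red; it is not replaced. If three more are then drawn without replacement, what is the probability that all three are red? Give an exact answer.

1/22

With the first ball removed, 5 red remain out of 12.
P = 5/12 × 4/11 × 3/10 = 60/1320 = 1/22.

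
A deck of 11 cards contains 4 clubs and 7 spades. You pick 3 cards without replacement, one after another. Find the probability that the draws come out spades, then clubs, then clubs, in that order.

14/165

Each draw changes the counts, so multiply the conditional probabilities along the sequence:
P = 7/11 × 4/10 × 3/9 = 84/990 = 14/165.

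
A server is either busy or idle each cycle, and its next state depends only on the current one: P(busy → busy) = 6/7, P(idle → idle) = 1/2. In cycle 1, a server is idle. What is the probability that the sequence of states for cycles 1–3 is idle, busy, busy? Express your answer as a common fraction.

3/7

Cycle 1 is given. For each transition, use the conditional probability from the current state:
P(busy | idle) = 1/2; P(busy | busy) = 6/7.
P = 1/2 × 6/7 = 6/14 = 3/7.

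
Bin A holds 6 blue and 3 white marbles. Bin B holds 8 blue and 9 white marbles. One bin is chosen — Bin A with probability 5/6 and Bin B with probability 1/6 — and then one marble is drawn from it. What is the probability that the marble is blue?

From Bin A: P(blue) = 6/9.
From Bin B: P(blue) = 8/17.
Total probability = (5/6)(6/9) + (1/6)(8/17) = 97/153.

97/153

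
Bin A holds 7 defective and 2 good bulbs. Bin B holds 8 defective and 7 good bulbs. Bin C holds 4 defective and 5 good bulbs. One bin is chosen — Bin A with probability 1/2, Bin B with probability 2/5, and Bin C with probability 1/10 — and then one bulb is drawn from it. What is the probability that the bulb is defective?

From Bin A: P(defective) = 7/9.
From Bin B: P(defective) = 8/15.
From Bin C: P(defective) = 4/9.
Total probability = (1/2)(7/9) + (2/5)(8/15) + (1/10)(4/9) = 97/150.

97/150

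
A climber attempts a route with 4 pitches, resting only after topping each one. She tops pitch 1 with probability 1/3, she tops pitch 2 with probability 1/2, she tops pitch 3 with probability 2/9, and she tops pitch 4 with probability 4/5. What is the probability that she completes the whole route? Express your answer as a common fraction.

Each stage is reached only if all earlier stages succeed, so
P = 1/3 × 1/2 × 2/9 × 4/5 = 8/270 = 4/135.

4/135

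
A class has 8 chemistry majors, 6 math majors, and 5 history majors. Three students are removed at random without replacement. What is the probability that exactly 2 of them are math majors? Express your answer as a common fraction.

One ordering (math majors drawn first) has probability 6/19 × 5/18 × 13/17 = 390/5814 = 65/969.
There are C(3,2) = 3 such orderings, each equally likely, so P = 3 × 65/969 = 65/323.

65/323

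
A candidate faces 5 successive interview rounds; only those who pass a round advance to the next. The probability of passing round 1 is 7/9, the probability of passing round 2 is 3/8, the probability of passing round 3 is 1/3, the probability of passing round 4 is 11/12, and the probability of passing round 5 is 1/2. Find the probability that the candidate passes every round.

77/1728

The events are sequential, so multiply the conditional probabilities:
P = 7/9 × 3/8 × 1/3 × 11/12 × 1/2 = 231/5184 = 77/1728.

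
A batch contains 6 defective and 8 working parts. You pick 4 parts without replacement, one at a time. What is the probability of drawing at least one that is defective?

P(no defective) = 8/14 × 7/13 × 6/12 × 5/11 = 1680/24024 = 10/143.
P(at least one) = 1 − 10/143 = 133/143.

133/143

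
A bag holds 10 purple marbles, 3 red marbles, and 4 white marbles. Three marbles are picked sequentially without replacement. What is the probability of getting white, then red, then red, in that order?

1/170

Multiply the probability of each draw given the previous ones:
P = 4/17 × 3/16 × 2/15 = 24/4080 = 1/170.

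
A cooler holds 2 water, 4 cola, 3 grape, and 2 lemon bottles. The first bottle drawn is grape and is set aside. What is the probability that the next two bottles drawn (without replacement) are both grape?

After the first draw, 2 of the remaining 10 bottles are grape.
P = 2/10 × 1/9 = 2/90 = 1/45.

1/45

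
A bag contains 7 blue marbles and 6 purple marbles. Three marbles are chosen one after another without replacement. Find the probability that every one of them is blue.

P(every draw is blue) = 7/13 × 6/12 × 5/11 = 210/1716 = 35/286.

35/286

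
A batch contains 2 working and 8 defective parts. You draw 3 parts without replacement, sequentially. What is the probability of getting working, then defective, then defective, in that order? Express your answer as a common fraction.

7/45

Multiply the probability of each draw given the previous ones:
P = 2/10 × 8/9 × 7/8 = 112/720 = 7/45.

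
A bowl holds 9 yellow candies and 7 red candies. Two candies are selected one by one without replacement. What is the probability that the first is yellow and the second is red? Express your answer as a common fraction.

Chain rule:
P = 9/16 × 7/15 = 63/240 = 21/80.

21/80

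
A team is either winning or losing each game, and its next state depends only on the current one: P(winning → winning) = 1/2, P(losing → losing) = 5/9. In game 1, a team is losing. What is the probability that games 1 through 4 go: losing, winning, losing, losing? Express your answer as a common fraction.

Game 1 is given. For each transition, use the conditional probability from the current state:
P(winning | losing) = 4/9; P(losing | winning) = 1/2; P(losing | losing) = 5/9.
P = 4/9 × 1/2 × 5/9 = 20/162 = 10/81.

10/81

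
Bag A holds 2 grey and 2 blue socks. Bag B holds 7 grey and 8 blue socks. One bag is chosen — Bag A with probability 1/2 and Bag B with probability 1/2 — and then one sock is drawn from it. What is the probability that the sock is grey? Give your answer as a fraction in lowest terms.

29/60

From Bag A: P(grey) = 2/4.
From Bag B: P(grey) = 7/15.
Total probability = (1/2)(2/4) + (1/2)(7/15) = 29/60.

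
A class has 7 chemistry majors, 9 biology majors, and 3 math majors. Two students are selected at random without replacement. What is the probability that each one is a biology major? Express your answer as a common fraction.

P(all biology majors) = 9/19 × 8/18 = 72/342 = 4/19.

4/19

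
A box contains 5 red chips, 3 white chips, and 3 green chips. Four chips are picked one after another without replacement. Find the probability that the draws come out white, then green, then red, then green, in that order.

1/88

Multiply the probability of each draw given the previous ones:
P = 3/11 × 3/10 × 5/9 × 2/8 = 90/7920 = 1/88.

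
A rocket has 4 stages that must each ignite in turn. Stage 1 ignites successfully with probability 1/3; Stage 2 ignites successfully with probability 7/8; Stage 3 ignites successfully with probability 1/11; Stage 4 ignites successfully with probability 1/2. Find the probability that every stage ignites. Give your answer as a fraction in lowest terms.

The events are sequential, so multiply the conditional probabilities:
P = 1/3 × 7/8 × 1/11 × 1/2 = 7/528.

7/528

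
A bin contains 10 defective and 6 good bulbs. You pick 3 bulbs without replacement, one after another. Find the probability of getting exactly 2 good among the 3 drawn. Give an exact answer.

15/56

One ordering (good drawn first) has probability 6/16 × 5/15 × 10/14 = 300/3360 = 5/56.
There are C(3,2) = 3 such orderings, each equally likely, so P = 3 × 5/56 = 15/56.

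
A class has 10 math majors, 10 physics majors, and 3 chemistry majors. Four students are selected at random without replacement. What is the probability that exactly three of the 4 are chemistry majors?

One ordering (chemistry majors drawn first) has probability 3/23 × 2/22 × 1/21 × 20/20 = 120/212520 = 1/1771.
There are C(4,3) = 4 such orderings, each equally likely, so P = 4 × 1/1771 = 4/1771.

4/1771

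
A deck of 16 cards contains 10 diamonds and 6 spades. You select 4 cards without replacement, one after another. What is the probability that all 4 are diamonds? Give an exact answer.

P(all diamonds) = 10/16 × 9/15 × 8/14 × 7/13 = 5040/43680 = 3/26.

3/26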